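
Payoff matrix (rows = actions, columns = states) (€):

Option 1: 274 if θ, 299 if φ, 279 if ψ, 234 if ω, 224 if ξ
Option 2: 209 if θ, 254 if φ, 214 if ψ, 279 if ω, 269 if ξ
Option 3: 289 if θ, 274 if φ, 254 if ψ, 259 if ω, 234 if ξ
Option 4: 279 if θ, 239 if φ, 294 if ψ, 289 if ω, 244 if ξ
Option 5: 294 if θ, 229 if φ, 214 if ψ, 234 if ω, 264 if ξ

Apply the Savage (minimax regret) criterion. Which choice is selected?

Option 3

Column bests: θ=294, φ=299, ψ=294, ω=289, ξ=269.
Option 1 regrets: 20, 0, 15, 55, 45 → max 55
Option 2 regrets: 85, 45, 80, 10, 0 → max 85
Option 3 regrets: 5, 25, 40, 30, 35 → max 40
Option 4 regrets: 15, 60, 0, 0, 25 → max 60
Option 5 regrets: 0, 70, 80, 55, 5 → max 80
Smallest max regret = 40 → Option 3.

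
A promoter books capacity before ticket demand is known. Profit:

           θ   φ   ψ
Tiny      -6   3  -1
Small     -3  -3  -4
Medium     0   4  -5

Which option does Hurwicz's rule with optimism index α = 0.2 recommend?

Medium

Tiny: 0.2·3 + 0.8·(-6) = -4.2
Small: 0.2·(-3) + 0.8·(-4) = -3.8
Medium: 0.2·4 + 0.8·(-5) = -3.2
Highest Hurwicz score = -3.2 → Medium.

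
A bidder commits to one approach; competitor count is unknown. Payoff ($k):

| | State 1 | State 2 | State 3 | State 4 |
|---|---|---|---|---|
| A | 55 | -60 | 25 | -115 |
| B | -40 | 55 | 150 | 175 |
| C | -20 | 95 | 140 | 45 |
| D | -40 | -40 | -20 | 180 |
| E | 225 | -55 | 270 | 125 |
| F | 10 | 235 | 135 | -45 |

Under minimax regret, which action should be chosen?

F

Column bests: State 1=225, State 2=235, State 3=270, State 4=180.
A regrets: 170, 295, 245, 295 → max 295
B regrets: 265, 180, 120, 5 → max 265
C regrets: 245, 140, 130, 135 → max 245
D regrets: 265, 275, 290, 0 → max 290
E regrets: 0, 290, 0, 55 → max 290
F regrets: 215, 0, 135, 225 → max 225
Smallest max regret = 225 → F.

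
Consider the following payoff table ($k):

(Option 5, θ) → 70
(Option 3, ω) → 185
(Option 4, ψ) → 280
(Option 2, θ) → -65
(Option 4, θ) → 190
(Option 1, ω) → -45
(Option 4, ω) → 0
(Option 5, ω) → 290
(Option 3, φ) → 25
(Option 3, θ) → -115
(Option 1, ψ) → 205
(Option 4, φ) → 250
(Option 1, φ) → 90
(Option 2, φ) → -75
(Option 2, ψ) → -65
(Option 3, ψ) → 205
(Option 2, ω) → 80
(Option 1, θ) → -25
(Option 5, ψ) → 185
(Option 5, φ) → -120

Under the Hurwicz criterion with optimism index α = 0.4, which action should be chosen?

Option 1: 0.4·205 + 0.6·(-45) = 55
Option 2: 0.4·80 + 0.6·(-75) = -13
Option 3: 0.4·205 + 0.6·(-115) = 13
Option 4: 0.4·280 + 0.6·0 = 112
Option 5: 0.4·290 + 0.6·(-120) = 44
Highest Hurwicz score = 112 → Option 4.

Option 4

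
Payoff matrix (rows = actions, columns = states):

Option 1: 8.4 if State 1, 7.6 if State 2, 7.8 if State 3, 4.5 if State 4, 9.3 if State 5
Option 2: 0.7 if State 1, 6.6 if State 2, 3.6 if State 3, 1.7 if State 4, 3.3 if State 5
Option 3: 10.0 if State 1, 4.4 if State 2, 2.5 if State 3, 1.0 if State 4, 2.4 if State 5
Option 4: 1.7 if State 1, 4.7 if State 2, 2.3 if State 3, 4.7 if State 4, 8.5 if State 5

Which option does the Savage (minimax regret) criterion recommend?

Option 1

Column bests: State 1=10.0, State 2=7.6, State 3=7.8, State 4=4.7, State 5=9.3.
Option 1 regrets: 1.6, 0.0, 0.0, 0.2, 0.0 → max 1.6
Option 2 regrets: 9.3, 1.0, 4.2, 3.0, 6.0 → max 9.3
Option 3 regrets: 0.0, 3.2, 5.3, 3.7, 6.9 → max 6.9
Option 4 regrets: 8.3, 2.9, 5.5, 0.0, 0.8 → max 8.3
Smallest max regret = 1.6 → Option 1.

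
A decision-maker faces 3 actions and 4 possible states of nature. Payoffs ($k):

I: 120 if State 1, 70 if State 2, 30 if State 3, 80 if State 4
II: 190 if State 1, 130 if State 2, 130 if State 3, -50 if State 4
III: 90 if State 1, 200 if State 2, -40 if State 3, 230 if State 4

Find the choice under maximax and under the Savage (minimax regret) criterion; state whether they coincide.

Row maxima: I=120, II=190, III=230
Best best-case = 230 → III.
Column bests: State 1=190, State 2=200, State 3=130, State 4=230.
I regrets: 70, 130, 100, 150 → max 150
II regrets: 0, 70, 0, 280 → max 280
III regrets: 100, 0, 170, 0 → max 170
Smallest max regret = 150 → I.

maximax → III; minimax regret → I (disagree)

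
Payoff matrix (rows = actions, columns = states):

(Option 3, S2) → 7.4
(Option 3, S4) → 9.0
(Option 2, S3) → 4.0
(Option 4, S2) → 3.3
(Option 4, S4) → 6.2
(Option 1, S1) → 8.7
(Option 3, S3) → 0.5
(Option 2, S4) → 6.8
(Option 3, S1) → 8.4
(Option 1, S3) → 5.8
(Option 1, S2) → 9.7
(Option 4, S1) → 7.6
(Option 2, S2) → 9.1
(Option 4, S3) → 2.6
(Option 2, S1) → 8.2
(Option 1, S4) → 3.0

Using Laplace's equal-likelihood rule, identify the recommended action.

Option 2

Row averages: Option 1=6.8, Option 2=7.025, Option 3=6.325, Option 4=4.925
Highest average = 7.025 → Option 2.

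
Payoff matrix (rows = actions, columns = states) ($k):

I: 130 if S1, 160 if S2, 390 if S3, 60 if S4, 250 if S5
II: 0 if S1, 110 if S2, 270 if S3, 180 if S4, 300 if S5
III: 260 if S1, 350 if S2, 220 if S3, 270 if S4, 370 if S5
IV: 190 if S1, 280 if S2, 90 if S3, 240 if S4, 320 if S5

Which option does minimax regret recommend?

III

Column bests: S1=260, S2=350, S3=390, S4=270, S5=370.
I regrets: 130, 190, 0, 210, 120 → max 210
II regrets: 260, 240, 120, 90, 70 → max 260
III regrets: 0, 0, 170, 0, 0 → max 170
IV regrets: 70, 70, 300, 30, 50 → max 300
Smallest max regret = 170 → III.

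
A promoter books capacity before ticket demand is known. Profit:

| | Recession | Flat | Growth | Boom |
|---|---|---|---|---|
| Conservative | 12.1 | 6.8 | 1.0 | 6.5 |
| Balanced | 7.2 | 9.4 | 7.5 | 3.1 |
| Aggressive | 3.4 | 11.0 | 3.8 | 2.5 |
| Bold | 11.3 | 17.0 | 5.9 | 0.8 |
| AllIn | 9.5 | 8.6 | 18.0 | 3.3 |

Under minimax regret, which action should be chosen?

Column bests: Recession=12.1, Flat=17.0, Growth=18.0, Boom=6.5.
Conservative regrets: 0.0, 10.2, 17.0, 0.0 → max 17.0
Balanced regrets: 4.9, 7.6, 10.5, 3.4 → max 10.5
Aggressive regrets: 8.7, 6.0, 14.2, 4.0 → max 14.2
Bold regrets: 0.8, 0.0, 12.1, 5.7 → max 12.1
AllIn regrets: 2.6, 8.4, 0.0, 3.2 → max 8.4
Smallest max regret = 8.4 → AllIn.

AllIn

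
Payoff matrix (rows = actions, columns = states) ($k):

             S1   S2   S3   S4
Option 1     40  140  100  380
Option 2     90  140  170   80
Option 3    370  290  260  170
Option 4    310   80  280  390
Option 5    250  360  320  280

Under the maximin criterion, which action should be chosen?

Option 5

Row minima: Option 1=40, Option 2=80, Option 3=170, Option 4=80, Option 5=250
Best worst-case = 250 → Option 5.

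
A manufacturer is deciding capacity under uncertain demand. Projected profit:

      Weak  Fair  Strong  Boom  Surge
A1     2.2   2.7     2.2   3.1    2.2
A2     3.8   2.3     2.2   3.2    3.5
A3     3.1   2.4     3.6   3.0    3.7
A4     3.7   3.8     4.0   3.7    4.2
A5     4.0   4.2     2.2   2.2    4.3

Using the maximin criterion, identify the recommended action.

Row minima: A1=2.2, A2=2.2, A3=2.4, A4=3.7, A5=2.2
Best worst-case = 3.7 → A4.

A4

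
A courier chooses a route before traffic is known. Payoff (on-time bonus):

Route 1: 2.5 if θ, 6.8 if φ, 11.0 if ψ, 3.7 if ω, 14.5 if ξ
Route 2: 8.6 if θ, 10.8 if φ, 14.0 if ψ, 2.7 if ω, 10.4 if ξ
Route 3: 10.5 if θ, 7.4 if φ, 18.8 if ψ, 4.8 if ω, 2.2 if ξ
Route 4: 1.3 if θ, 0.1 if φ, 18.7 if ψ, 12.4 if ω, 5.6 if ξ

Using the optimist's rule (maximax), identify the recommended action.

Route 3

Row maxima: Route 1=14.5, Route 2=14.0, Route 3=18.8, Route 4=18.7
Best best-case = 18.8 → Route 3.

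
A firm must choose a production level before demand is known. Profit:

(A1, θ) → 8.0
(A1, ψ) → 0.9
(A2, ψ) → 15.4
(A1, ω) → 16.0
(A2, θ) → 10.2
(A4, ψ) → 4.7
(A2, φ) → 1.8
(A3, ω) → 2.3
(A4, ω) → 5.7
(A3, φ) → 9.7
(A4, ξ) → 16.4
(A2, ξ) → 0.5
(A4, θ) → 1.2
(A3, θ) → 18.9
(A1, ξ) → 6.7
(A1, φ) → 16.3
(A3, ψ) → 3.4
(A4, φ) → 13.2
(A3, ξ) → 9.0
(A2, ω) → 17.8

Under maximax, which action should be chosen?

Row maxima: A1=16.3, A2=17.8, A3=18.9, A4=16.4
Best best-case = 18.9 → A3.

A3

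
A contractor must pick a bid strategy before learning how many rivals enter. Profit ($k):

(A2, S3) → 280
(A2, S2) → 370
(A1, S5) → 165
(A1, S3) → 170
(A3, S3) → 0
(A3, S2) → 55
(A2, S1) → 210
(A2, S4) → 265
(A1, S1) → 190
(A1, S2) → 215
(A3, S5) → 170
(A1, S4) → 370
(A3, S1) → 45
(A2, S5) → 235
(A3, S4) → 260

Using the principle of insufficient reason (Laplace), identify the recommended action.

Row averages: A1=222, A2=272, A3=106
Highest average = 272 → A2.

A2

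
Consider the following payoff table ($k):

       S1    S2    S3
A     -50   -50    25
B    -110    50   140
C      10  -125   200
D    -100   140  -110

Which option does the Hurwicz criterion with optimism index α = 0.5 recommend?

A: 0.5·25 + 0.5·(-50) = -12.5
B: 0.5·140 + 0.5·(-110) = 15
C: 0.5·200 + 0.5·(-125) = 37.5
D: 0.5·140 + 0.5·(-110) = 15
Highest Hurwicz score = 37.5 → C.

C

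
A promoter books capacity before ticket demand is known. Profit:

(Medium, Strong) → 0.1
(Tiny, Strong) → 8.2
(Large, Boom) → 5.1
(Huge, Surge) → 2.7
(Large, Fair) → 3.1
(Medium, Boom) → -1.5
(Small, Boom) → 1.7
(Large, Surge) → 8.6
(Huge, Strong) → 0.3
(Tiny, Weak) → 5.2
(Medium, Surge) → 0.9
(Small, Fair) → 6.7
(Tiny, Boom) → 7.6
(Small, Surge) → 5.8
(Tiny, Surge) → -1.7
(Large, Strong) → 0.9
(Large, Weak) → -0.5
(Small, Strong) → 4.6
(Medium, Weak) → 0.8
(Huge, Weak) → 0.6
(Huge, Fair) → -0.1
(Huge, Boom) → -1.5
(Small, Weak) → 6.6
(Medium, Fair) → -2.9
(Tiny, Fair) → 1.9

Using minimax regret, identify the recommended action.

Small

Column bests: Weak=6.6, Fair=6.7, Strong=8.2, Boom=7.6, Surge=8.6.
Tiny regrets: 1.4, 4.8, 0.0, 0.0, 10.3 → max 10.3
Small regrets: 0.0, 0.0, 3.6, 5.9, 2.8 → max 5.9
Medium regrets: 5.8, 9.6, 8.1, 9.1, 7.7 → max 9.6
Large regrets: 7.1, 3.6, 7.3, 2.5, 0.0 → max 7.3
Huge regrets: 6.0, 6.8, 7.9, 9.1, 5.9 → max 9.1
Smallest max regret = 5.9 → Small.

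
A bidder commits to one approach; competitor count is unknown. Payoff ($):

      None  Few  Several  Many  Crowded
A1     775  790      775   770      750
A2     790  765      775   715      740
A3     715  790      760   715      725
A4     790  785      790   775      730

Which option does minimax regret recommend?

A1

Column bests: None=790, Few=790, Several=790, Many=775, Crowded=750.
A1 regrets: 15, 0, 15, 5, 0 → max 15
A2 regrets: 0, 25, 15, 60, 10 → max 60
A3 regrets: 75, 0, 30, 60, 25 → max 75
A4 regrets: 0, 5, 0, 0, 20 → max 20
Smallest max regret = 15 → A1.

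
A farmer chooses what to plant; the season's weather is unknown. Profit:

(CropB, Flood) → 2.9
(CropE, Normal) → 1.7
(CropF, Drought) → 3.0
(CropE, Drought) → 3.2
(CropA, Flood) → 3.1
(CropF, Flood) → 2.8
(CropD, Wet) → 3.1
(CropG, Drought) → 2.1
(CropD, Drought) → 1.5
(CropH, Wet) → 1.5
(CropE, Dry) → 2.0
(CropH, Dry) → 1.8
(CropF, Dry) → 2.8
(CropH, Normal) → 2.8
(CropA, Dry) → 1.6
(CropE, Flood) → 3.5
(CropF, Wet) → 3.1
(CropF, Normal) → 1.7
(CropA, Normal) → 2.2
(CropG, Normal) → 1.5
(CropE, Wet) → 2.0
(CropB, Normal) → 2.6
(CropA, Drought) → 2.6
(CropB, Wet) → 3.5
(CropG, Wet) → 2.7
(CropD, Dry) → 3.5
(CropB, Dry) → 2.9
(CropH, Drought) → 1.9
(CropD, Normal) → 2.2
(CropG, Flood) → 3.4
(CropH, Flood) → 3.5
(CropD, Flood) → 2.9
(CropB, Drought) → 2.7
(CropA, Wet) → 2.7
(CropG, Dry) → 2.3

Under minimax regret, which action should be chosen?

CropB

Column bests: Drought=3.2, Dry=3.5, Normal=2.8, Wet=3.5, Flood=3.5.
CropA regrets: 0.6, 1.9, 0.6, 0.8, 0.4 → max 1.9
CropF regrets: 0.2, 0.7, 1.1, 0.4, 0.7 → max 1.1
CropE regrets: 0.0, 1.5, 1.1, 1.5, 0.0 → max 1.5
CropB regrets: 0.5, 0.6, 0.2, 0.0, 0.6 → max 0.6
CropD regrets: 1.7, 0.0, 0.6, 0.4, 0.6 → max 1.7
CropH regrets: 1.3, 1.7, 0.0, 2.0, 0.0 → max 2.0
CropG regrets: 1.1, 1.2, 1.3, 0.8, 0.1 → max 1.3
Smallest max regret = 0.6 → CropB.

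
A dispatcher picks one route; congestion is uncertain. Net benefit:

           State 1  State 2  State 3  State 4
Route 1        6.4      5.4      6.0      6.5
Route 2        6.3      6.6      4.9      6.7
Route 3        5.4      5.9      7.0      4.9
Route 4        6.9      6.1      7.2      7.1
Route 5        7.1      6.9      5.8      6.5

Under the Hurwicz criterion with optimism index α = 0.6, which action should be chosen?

Route 1: 0.6·6.5 + 0.4·5.4 = 6.06
Route 2: 0.6·6.7 + 0.4·4.9 = 5.98
Route 3: 0.6·7.0 + 0.4·4.9 = 6.16
Route 4: 0.6·7.2 + 0.4·6.1 = 6.76
Route 5: 0.6·7.1 + 0.4·5.8 = 6.58
Highest Hurwicz score = 6.76 → Route 4.

Route 4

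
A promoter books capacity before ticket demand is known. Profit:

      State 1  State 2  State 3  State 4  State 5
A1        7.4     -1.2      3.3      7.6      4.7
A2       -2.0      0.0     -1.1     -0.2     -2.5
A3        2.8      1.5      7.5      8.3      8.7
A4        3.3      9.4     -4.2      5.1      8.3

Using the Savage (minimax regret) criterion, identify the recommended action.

Column bests: State 1=7.4, State 2=9.4, State 3=7.5, State 4=8.3, State 5=8.7.
A1 regrets: 0.0, 10.6, 4.2, 0.7, 4.0 → max 10.6
A2 regrets: 9.4, 9.4, 8.6, 8.5, 11.2 → max 11.2
A3 regrets: 4.6, 7.9, 0.0, 0.0, 0.0 → max 7.9
A4 regrets: 4.1, 0.0, 11.7, 3.2, 0.4 → max 11.7
Smallest max regret = 7.9 → A3.

A3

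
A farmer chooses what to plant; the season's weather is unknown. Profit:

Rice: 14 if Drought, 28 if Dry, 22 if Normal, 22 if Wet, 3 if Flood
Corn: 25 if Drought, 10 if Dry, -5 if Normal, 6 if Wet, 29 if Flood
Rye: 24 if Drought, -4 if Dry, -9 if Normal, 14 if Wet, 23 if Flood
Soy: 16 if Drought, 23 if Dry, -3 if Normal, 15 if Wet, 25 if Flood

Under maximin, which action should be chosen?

Row minima: Rice=3, Corn=-5, Rye=-9, Soy=-3
Best worst-case = 3 → Rice.

Rice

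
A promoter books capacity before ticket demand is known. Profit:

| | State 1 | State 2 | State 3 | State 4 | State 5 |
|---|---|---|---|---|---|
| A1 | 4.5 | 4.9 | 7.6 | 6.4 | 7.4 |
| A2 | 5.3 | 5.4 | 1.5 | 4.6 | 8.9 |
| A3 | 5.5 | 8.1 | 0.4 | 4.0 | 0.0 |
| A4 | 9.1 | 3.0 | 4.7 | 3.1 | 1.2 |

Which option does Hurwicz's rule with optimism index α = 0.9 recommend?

A4

A1: 0.9·7.6 + 0.1·4.5 = 7.29
A2: 0.9·8.9 + 0.1·1.5 = 8.16
A3: 0.9·8.1 + 0.1·0.0 = 7.29
A4: 0.9·9.1 + 0.1·1.2 = 8.31
Highest Hurwicz score = 8.31 → A4.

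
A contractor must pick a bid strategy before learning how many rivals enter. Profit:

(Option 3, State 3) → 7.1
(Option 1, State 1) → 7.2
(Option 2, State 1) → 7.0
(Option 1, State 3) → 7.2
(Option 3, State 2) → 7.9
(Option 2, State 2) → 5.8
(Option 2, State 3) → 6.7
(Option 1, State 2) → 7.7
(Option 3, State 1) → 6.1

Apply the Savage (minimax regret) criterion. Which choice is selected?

Column bests: State 1=7.2, State 2=7.9, State 3=7.2.
Option 1 regrets: 0.0, 0.2, 0.0 → max 0.2
Option 2 regrets: 0.2, 2.1, 0.5 → max 2.1
Option 3 regrets: 1.1, 0.0, 0.1 → max 1.1
Smallest max regret = 0.2 → Option 1.

Option 1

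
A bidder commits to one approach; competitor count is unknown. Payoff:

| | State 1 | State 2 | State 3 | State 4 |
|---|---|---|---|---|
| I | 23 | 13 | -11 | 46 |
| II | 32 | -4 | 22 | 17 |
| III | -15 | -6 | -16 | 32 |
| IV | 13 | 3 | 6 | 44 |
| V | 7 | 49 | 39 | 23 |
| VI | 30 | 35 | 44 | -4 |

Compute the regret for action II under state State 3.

22

Best payoff under State 3 is 44.
Regret = 44 − 22 = 22.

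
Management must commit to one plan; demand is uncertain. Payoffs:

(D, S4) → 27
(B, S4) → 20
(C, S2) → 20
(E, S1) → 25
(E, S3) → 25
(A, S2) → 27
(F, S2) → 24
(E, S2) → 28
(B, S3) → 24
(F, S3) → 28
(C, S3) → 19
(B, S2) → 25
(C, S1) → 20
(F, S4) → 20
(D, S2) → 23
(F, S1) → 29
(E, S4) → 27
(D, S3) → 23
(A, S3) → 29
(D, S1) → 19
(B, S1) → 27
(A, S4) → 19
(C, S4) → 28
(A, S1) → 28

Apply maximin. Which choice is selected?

Row minima: A=19, B=20, C=19, D=19, E=25, F=20
Best worst-case = 25 → E.

E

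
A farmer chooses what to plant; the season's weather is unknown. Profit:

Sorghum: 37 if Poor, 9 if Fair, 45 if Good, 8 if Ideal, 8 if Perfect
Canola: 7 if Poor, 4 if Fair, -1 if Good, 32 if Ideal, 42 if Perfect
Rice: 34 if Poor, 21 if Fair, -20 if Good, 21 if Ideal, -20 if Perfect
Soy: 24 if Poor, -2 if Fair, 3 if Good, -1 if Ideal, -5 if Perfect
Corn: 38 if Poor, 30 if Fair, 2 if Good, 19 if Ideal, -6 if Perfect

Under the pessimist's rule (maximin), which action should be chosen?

Row minima: Sorghum=8, Canola=-1, Rice=-20, Soy=-5, Corn=-6
Best worst-case = 8 → Sorghum.

Sorghum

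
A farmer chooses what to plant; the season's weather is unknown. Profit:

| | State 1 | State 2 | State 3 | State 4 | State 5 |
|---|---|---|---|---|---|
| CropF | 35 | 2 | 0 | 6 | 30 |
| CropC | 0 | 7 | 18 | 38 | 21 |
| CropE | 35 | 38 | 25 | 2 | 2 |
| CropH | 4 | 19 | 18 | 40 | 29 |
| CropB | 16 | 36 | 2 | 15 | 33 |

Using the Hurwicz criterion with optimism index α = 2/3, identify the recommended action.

CropH

CropF: 2/3·35 + 1/3·0 = 70/3
CropC: 2/3·38 + 1/3·0 = 76/3
CropE: 2/3·38 + 1/3·2 = 26
CropH: 2/3·40 + 1/3·4 = 28
CropB: 2/3·36 + 1/3·2 = 74/3
Highest Hurwicz score = 28 → CropH.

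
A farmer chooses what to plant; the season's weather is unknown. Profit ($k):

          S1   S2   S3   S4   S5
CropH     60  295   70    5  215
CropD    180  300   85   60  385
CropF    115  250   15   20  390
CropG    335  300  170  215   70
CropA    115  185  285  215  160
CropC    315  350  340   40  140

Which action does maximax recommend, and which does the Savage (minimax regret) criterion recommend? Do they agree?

maximax → CropF; minimax regret → CropA (disagree)

Row maxima: CropH=295, CropD=385, CropF=390, CropG=335, CropA=285, CropC=350
Best best-case = 390 → CropF.
Column bests: S1=335, S2=350, S3=340, S4=215, S5=390.
CropH regrets: 275, 55, 270, 210, 175 → max 275
CropD regrets: 155, 50, 255, 155, 5 → max 255
CropF regrets: 220, 100, 325, 195, 0 → max 325
CropG regrets: 0, 50, 170, 0, 320 → max 320
CropA regrets: 220, 165, 55, 0, 230 → max 230
CropC regrets: 20, 0, 0, 175, 250 → max 250
Smallest max regret = 230 → CropA.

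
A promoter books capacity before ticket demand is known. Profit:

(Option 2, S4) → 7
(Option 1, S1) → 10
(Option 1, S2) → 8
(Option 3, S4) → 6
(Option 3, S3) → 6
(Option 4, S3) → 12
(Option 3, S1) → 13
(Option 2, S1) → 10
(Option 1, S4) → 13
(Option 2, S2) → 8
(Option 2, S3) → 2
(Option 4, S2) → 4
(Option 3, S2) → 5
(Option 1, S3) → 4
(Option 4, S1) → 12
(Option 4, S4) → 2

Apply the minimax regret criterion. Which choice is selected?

Option 3

Column bests: S1=13, S2=8, S3=12, S4=13.
Option 1 regrets: 3, 0, 8, 0 → max 8
Option 2 regrets: 3, 0, 10, 6 → max 10
Option 3 regrets: 0, 3, 6, 7 → max 7
Option 4 regrets: 1, 4, 0, 11 → max 11
Smallest max regret = 7 → Option 3.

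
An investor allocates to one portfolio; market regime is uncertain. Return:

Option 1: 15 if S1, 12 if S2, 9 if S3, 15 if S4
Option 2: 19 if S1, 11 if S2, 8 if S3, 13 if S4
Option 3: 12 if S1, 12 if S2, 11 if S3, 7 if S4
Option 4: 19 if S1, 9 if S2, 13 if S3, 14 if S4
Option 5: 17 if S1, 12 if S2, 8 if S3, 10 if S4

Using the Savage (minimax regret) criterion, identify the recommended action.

Option 4

Column bests: S1=19, S2=12, S3=13, S4=15.
Option 1 regrets: 4, 0, 4, 0 → max 4
Option 2 regrets: 0, 1, 5, 2 → max 5
Option 3 regrets: 7, 0, 2, 8 → max 8
Option 4 regrets: 0, 3, 0, 1 → max 3
Option 5 regrets: 2, 0, 5, 5 → max 5
Smallest max regret = 3 → Option 4.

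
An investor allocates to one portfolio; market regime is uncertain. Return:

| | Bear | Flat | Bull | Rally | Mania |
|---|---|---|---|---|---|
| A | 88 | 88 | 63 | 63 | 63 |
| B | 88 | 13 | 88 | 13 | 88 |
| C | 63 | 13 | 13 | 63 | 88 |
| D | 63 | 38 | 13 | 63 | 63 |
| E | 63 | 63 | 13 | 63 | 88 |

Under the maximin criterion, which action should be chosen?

Row minima: A=63, B=13, C=13, D=13, E=13
Best worst-case = 63 → A.

A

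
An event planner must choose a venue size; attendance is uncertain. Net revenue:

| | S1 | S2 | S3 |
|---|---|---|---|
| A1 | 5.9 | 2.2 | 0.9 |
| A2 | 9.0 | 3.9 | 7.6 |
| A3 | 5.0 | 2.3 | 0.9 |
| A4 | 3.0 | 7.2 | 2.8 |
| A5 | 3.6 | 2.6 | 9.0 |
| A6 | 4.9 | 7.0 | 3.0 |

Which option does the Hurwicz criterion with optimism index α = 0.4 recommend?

A2

A1: 0.4·5.9 + 0.6·0.9 = 2.9
A2: 0.4·9.0 + 0.6·3.9 = 5.94
A3: 0.4·5.0 + 0.6·0.9 = 2.54
A4: 0.4·7.2 + 0.6·2.8 = 4.56
A5: 0.4·9.0 + 0.6·2.6 = 5.16
A6: 0.4·7.0 + 0.6·3.0 = 4.6
Highest Hurwicz score = 5.94 → A2.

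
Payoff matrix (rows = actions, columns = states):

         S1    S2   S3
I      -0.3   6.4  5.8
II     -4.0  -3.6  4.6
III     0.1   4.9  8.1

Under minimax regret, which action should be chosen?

Column bests: S1=0.1, S2=6.4, S3=8.1.
I regrets: 0.4, 0.0, 2.3 → max 2.3
II regrets: 4.1, 10.0, 3.5 → max 10.0
III regrets: 0.0, 1.5, 0.0 → max 1.5
Smallest max regret = 1.5 → III.

III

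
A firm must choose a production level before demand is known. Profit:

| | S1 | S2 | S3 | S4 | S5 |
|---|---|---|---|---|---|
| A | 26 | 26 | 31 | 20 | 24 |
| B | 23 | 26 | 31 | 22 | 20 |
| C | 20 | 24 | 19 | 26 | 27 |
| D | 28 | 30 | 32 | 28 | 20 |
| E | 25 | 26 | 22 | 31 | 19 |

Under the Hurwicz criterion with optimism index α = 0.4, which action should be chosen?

A: 0.4·31 + 0.6·20 = 24.4
B: 0.4·31 + 0.6·20 = 24.4
C: 0.4·27 + 0.6·19 = 22.2
D: 0.4·32 + 0.6·20 = 24.8
E: 0.4·31 + 0.6·19 = 23.8
Highest Hurwicz score = 24.8 → D.

D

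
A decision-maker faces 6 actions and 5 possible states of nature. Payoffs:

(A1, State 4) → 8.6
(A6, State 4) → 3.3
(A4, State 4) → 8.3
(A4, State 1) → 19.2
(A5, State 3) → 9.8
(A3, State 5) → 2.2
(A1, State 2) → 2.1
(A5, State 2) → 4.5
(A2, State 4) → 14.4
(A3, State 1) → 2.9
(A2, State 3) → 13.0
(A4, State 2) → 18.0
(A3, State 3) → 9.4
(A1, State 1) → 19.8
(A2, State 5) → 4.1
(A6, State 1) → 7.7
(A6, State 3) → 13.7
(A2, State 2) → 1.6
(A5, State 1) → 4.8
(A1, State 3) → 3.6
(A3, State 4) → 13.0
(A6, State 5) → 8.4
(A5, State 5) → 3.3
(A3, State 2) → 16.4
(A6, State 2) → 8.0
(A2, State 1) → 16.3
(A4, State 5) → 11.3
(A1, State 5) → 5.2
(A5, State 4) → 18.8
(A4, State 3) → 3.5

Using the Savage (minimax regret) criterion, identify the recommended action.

Column bests: State 1=19.8, State 2=18.0, State 3=13.7, State 4=18.8, State 5=11.3.
A1 regrets: 0.0, 15.9, 10.1, 10.2, 6.1 → max 15.9
A2 regrets: 3.5, 16.4, 0.7, 4.4, 7.2 → max 16.4
A3 regrets: 16.9, 1.6, 4.3, 5.8, 9.1 → max 16.9
A4 regrets: 0.6, 0.0, 10.2, 10.5, 0.0 → max 10.5
A5 regrets: 15.0, 13.5, 3.9, 0.0, 8.0 → max 15.0
A6 regrets: 12.1, 10.0, 0.0, 15.5, 2.9 → max 15.5
Smallest max regret = 10.5 → A4.

A4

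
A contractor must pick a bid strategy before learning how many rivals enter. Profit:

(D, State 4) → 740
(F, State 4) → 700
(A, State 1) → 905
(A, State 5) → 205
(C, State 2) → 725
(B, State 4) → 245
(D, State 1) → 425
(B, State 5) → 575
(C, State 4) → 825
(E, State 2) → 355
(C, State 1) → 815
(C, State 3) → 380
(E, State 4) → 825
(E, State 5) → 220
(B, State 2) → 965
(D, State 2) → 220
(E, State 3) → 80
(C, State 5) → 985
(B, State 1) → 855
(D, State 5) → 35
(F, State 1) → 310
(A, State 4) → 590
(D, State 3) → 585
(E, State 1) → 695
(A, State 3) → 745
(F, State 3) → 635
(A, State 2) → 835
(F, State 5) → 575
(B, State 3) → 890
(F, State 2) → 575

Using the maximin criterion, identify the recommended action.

Row minima: A=205, B=245, C=380, D=35, E=80, F=310
Best worst-case = 380 → C.

C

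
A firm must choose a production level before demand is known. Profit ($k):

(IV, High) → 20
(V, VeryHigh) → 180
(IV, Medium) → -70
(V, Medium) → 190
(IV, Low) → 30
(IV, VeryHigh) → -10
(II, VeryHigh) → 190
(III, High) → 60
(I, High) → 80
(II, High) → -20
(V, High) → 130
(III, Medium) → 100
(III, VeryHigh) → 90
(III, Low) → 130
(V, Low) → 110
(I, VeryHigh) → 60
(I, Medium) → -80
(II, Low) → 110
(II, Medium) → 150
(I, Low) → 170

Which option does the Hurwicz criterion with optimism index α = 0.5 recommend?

I: 0.5·170 + 0.5·(-80) = 45
II: 0.5·190 + 0.5·(-20) = 85
III: 0.5·130 + 0.5·60 = 95
IV: 0.5·30 + 0.5·(-70) = -20
V: 0.5·190 + 0.5·110 = 150
Highest Hurwicz score = 150 → V.

V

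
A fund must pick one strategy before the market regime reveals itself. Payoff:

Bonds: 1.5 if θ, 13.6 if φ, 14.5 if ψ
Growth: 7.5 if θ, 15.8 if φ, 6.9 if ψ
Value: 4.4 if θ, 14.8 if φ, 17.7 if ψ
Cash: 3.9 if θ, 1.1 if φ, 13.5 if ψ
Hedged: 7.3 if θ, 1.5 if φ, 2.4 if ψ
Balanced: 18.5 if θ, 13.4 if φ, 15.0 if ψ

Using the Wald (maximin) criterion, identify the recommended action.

Balanced

Row minima: Bonds=1.5, Growth=6.9, Value=4.4, Cash=1.1, Hedged=1.5, Balanced=13.4
Best worst-case = 13.4 → Balanced.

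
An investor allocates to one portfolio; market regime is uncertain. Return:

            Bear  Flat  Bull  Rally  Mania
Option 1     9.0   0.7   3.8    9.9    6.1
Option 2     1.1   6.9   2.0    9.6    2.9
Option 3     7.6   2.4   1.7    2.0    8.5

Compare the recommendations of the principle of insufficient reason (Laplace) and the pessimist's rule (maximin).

Row averages: Option 1=5.9, Option 2=4.5, Option 3=4.44
Highest average = 5.9 → Option 1.
Row minima: Option 1=0.7, Option 2=1.1, Option 3=1.7
Best worst-case = 1.7 → Option 3.

laplace → Option 1; maximin → Option 3 (disagree)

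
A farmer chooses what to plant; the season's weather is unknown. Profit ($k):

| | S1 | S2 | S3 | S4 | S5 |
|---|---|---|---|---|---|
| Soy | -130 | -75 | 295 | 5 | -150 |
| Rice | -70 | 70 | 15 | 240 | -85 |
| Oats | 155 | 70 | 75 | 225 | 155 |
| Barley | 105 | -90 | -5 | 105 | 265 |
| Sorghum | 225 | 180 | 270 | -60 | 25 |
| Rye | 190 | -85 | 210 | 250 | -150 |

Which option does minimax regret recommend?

Oats

Column bests: S1=225, S2=180, S3=295, S4=250, S5=265.
Soy regrets: 355, 255, 0, 245, 415 → max 415
Rice regrets: 295, 110, 280, 10, 350 → max 350
Oats regrets: 70, 110, 220, 25, 110 → max 220
Barley regrets: 120, 270, 300, 145, 0 → max 300
Sorghum regrets: 0, 0, 25, 310, 240 → max 310
Rye regrets: 35, 265, 85, 0, 415 → max 415
Smallest max regret = 220 → Oats.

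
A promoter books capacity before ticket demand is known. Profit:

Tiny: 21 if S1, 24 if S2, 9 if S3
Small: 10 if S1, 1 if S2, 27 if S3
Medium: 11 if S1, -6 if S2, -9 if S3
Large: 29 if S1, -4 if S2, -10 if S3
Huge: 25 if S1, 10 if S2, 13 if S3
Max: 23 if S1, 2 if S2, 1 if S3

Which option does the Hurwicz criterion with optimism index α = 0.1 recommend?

Tiny: 0.1·24 + 0.9·9 = 10.5
Small: 0.1·27 + 0.9·1 = 3.6
Medium: 0.1·11 + 0.9·(-9) = -7
Large: 0.1·29 + 0.9·(-10) = -6.1
Huge: 0.1·25 + 0.9·10 = 11.5
Max: 0.1·23 + 0.9·1 = 3.2
Highest Hurwicz score = 11.5 → Huge.

Huge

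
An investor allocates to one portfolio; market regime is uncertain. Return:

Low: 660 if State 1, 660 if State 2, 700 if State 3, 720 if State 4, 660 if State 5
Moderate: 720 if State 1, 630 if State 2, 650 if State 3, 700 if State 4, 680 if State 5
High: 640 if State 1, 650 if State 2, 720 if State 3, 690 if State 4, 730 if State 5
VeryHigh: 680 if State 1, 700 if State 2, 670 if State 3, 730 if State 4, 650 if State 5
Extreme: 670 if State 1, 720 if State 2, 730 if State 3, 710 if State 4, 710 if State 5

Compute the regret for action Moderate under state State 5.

Best payoff under State 5 is 730.
Regret = 730 − 680 = 50.

50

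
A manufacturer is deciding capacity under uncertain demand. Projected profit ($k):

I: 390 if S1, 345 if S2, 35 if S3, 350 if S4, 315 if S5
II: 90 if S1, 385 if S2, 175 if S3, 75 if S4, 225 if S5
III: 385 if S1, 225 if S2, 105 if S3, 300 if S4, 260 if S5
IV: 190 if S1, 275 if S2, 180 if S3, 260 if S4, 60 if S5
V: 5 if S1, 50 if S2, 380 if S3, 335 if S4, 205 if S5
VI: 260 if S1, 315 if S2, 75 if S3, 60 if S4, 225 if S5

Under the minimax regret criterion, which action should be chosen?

Column bests: S1=390, S2=385, S3=380, S4=350, S5=315.
I regrets: 0, 40, 345, 0, 0 → max 345
II regrets: 300, 0, 205, 275, 90 → max 300
III regrets: 5, 160, 275, 50, 55 → max 275
IV regrets: 200, 110, 200, 90, 255 → max 255
V regrets: 385, 335, 0, 15, 110 → max 385
VI regrets: 130, 70, 305, 290, 90 → max 305
Smallest max regret = 255 → IV.

IV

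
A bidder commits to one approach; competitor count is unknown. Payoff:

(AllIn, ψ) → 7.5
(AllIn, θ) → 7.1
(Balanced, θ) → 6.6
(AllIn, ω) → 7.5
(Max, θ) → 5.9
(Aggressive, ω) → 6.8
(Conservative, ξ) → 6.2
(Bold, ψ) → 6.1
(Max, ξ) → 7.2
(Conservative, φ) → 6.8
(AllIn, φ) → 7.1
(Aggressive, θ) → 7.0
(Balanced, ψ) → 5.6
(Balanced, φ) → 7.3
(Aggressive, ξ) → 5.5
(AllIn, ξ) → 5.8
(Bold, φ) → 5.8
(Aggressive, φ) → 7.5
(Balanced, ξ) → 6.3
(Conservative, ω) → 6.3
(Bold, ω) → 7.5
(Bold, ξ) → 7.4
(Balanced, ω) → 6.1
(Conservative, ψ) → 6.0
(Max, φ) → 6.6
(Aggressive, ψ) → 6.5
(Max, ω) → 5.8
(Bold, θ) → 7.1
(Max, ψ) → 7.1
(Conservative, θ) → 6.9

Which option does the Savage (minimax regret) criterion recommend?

Conservative

Column bests: θ=7.1, φ=7.5, ψ=7.5, ω=7.5, ξ=7.4.
Conservative regrets: 0.2, 0.7, 1.5, 1.2, 1.2 → max 1.5
Balanced regrets: 0.5, 0.2, 1.9, 1.4, 1.1 → max 1.9
Aggressive regrets: 0.1, 0.0, 1.0, 0.7, 1.9 → max 1.9
Bold regrets: 0.0, 1.7, 1.4, 0.0, 0.0 → max 1.7
AllIn regrets: 0.0, 0.4, 0.0, 0.0, 1.6 → max 1.6
Max regrets: 1.2, 0.9, 0.4, 1.7, 0.2 → max 1.7
Smallest max regret = 1.5 → Conservative.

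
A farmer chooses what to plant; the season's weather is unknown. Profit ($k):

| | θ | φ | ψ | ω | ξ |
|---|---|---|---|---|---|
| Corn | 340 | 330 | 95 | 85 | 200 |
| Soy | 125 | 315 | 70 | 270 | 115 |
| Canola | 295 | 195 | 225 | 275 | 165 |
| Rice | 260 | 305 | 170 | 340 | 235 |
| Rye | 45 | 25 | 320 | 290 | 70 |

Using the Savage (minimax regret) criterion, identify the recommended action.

Canola

Column bests: θ=340, φ=330, ψ=320, ω=340, ξ=235.
Corn regrets: 0, 0, 225, 255, 35 → max 255
Soy regrets: 215, 15, 250, 70, 120 → max 250
Canola regrets: 45, 135, 95, 65, 70 → max 135
Rice regrets: 80, 25, 150, 0, 0 → max 150
Rye regrets: 295, 305, 0, 50, 165 → max 305
Smallest max regret = 135 → Canola.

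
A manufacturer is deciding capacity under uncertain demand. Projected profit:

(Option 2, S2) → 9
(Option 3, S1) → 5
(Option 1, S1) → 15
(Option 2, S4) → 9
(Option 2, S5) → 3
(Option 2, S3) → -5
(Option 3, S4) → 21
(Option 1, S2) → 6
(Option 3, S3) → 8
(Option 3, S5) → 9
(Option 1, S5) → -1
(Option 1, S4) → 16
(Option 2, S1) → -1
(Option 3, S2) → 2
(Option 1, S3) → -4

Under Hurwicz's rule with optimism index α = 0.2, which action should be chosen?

Option 1: 0.2·16 + 0.8·(-4) = 0
Option 2: 0.2·9 + 0.8·(-5) = -2.2
Option 3: 0.2·21 + 0.8·2 = 5.8
Highest Hurwicz score = 5.8 → Option 3.

Option 3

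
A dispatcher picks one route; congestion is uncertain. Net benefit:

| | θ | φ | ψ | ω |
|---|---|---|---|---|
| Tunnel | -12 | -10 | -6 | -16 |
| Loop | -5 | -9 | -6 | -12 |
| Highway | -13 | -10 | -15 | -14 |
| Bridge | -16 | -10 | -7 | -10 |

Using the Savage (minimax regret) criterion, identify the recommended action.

Loop

Column bests: θ=-5, φ=-9, ψ=-6, ω=-10.
Tunnel regrets: 7, 1, 0, 6 → max 7
Loop regrets: 0, 0, 0, 2 → max 2
Highway regrets: 8, 1, 9, 4 → max 9
Bridge regrets: 11, 1, 1, 0 → max 11
Smallest max regret = 2 → Loop.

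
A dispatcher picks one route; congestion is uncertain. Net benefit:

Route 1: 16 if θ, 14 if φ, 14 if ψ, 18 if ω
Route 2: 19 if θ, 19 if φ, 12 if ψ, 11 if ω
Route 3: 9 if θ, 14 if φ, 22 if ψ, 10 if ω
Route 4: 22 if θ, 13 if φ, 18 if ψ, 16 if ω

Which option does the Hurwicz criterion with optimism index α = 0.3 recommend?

Route 4

Route 1: 0.3·18 + 0.7·14 = 15.2
Route 2: 0.3·19 + 0.7·11 = 13.4
Route 3: 0.3·22 + 0.7·9 = 12.9
Route 4: 0.3·22 + 0.7·13 = 15.7
Highest Hurwicz score = 15.7 → Route 4.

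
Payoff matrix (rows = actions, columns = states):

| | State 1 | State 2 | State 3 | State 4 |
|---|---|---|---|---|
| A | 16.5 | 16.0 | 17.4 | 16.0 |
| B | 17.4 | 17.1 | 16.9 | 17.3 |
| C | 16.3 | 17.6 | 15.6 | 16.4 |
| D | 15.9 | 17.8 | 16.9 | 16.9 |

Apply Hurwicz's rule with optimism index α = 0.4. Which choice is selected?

A: 0.4·17.4 + 0.6·16.0 = 16.56
B: 0.4·17.4 + 0.6·16.9 = 17.1
C: 0.4·17.6 + 0.6·15.6 = 16.4
D: 0.4·17.8 + 0.6·15.9 = 16.66
Highest Hurwicz score = 17.1 → B.

B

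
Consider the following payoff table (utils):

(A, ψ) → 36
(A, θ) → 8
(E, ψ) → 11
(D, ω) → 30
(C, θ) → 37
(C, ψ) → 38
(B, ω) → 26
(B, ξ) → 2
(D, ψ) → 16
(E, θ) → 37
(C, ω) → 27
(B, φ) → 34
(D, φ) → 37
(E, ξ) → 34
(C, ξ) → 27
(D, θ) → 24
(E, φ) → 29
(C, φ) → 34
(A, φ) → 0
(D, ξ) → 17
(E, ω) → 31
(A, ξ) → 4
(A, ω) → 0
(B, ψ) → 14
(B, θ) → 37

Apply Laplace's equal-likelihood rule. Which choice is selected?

Row averages: A=9.6, B=22.6, C=32.6, D=24.8, E=28.4
Highest average = 32.6 → C.

C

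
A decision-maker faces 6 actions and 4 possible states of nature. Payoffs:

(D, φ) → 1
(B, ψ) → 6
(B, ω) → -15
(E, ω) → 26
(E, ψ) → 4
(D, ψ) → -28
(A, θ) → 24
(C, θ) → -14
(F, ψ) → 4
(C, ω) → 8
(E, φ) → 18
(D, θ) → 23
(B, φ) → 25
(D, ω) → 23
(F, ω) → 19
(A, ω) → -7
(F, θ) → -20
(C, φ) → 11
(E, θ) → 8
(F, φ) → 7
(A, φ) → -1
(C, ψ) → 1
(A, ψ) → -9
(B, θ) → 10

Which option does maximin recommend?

Row minima: A=-9, B=-15, C=-14, D=-28, E=4, F=-20
Best worst-case = 4 → E.

E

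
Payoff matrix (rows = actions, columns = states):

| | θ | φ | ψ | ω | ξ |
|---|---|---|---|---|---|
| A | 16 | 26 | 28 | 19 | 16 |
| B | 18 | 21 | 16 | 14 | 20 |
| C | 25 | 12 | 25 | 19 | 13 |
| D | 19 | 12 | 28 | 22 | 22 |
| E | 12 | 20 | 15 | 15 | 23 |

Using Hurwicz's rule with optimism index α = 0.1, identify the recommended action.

A

A: 0.1·28 + 0.9·16 = 17.2
B: 0.1·21 + 0.9·14 = 14.7
C: 0.1·25 + 0.9·12 = 13.3
D: 0.1·28 + 0.9·12 = 13.6
E: 0.1·23 + 0.9·12 = 13.1
Highest Hurwicz score = 17.2 → A.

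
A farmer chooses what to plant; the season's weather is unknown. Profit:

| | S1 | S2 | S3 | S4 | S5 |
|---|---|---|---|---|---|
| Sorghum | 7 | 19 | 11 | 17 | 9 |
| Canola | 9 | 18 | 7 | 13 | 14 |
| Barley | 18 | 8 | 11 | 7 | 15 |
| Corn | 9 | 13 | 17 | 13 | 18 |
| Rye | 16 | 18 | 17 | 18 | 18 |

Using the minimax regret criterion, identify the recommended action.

Column bests: S1=18, S2=19, S3=17, S4=18, S5=18.
Sorghum regrets: 11, 0, 6, 1, 9 → max 11
Canola regrets: 9, 1, 10, 5, 4 → max 10
Barley regrets: 0, 11, 6, 11, 3 → max 11
Corn regrets: 9, 6, 0, 5, 0 → max 9
Rye regrets: 2, 1, 0, 0, 0 → max 2
Smallest max regret = 2 → Rye.

Rye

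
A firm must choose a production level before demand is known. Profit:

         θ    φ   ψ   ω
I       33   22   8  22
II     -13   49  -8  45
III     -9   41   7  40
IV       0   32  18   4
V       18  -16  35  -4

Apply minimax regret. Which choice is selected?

Column bests: θ=33, φ=49, ψ=35, ω=45.
I regrets: 0, 27, 27, 23 → max 27
II regrets: 46, 0, 43, 0 → max 46
III regrets: 42, 8, 28, 5 → max 42
IV regrets: 33, 17, 17, 41 → max 41
V regrets: 15, 65, 0, 49 → max 65
Smallest max regret = 27 → I.

I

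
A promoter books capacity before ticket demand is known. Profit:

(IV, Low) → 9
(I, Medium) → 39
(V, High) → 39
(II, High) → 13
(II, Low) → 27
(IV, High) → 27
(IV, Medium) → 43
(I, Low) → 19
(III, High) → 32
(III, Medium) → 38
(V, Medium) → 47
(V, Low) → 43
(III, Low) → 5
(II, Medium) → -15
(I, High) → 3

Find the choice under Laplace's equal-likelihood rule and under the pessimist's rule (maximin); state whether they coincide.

laplace → V; maximin → V (agree)

Row averages: I=61/3, II=25/3, III=25, IV=79/3, V=43
Highest average = 43 → V.
Row minima: I=3, II=-15, III=5, IV=9, V=39
Best worst-case = 39 → V.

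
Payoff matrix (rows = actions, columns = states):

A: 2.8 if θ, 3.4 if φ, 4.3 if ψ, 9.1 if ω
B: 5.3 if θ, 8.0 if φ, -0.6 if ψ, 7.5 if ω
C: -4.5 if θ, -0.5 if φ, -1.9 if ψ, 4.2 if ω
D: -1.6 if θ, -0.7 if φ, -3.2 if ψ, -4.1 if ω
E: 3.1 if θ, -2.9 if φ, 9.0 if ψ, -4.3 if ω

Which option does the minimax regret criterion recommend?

Column bests: θ=5.3, φ=8.0, ψ=9.0, ω=9.1.
A regrets: 2.5, 4.6, 4.7, 0.0 → max 4.7
B regrets: 0.0, 0.0, 9.6, 1.6 → max 9.6
C regrets: 9.8, 8.5, 10.9, 4.9 → max 10.9
D regrets: 6.9, 8.7, 12.2, 13.2 → max 13.2
E regrets: 2.2, 10.9, 0.0, 13.4 → max 13.4
Smallest max regret = 4.7 → A.

A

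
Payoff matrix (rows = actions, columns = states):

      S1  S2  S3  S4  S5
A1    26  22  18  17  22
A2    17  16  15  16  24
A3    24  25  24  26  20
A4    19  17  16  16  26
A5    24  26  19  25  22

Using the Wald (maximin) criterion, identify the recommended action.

A3

Row minima: A1=17, A2=15, A3=20, A4=16, A5=19
Best worst-case = 20 → A3.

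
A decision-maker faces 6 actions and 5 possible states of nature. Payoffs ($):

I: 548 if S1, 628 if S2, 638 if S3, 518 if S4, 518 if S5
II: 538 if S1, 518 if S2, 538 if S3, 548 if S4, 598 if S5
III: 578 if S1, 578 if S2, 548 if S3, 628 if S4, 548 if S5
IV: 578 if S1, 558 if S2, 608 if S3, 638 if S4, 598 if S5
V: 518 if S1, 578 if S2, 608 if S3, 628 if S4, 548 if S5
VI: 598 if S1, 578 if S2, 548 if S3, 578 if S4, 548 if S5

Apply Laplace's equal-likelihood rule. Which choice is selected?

IV

Row averages: I=570, II=548, III=576, IV=596, V=576, VI=570
Highest average = 596 → IV.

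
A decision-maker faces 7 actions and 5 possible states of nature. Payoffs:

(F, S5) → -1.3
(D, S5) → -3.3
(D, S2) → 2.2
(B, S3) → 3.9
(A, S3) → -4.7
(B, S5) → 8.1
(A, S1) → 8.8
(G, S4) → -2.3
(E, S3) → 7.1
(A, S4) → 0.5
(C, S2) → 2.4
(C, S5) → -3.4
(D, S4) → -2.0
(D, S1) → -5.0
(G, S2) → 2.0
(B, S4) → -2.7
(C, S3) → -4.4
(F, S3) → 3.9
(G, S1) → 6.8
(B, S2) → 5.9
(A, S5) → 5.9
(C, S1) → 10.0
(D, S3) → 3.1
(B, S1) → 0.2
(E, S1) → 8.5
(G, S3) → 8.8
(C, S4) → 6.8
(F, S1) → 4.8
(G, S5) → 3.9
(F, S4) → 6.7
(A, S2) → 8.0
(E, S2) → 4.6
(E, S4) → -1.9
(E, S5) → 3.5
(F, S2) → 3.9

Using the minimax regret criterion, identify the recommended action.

E

Column bests: S1=10.0, S2=8.0, S3=8.8, S4=6.8, S5=8.1.
A regrets: 1.2, 0.0, 13.5, 6.3, 2.2 → max 13.5
B regrets: 9.8, 2.1, 4.9, 9.5, 0.0 → max 9.8
C regrets: 0.0, 5.6, 13.2, 0.0, 11.5 → max 13.2
D regrets: 15.0, 5.8, 5.7, 8.8, 11.4 → max 15.0
E regrets: 1.5, 3.4, 1.7, 8.7, 4.6 → max 8.7
F regrets: 5.2, 4.1, 4.9, 0.1, 9.4 → max 9.4
G regrets: 3.2, 6.0, 0.0, 9.1, 4.2 → max 9.1
Smallest max regret = 8.7 → E.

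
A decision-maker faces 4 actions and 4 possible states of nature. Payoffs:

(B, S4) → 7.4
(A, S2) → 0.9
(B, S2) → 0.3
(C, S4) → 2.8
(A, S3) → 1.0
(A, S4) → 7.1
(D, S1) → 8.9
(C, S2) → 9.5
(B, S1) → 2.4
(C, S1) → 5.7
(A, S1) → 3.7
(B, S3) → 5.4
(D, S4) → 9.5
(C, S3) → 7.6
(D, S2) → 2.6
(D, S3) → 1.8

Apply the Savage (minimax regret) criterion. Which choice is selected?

C

Column bests: S1=8.9, S2=9.5, S3=7.6, S4=9.5.
A regrets: 5.2, 8.6, 6.6, 2.4 → max 8.6
B regrets: 6.5, 9.2, 2.2, 2.1 → max 9.2
C regrets: 3.2, 0.0, 0.0, 6.7 → max 6.7
D regrets: 0.0, 6.9, 5.8, 0.0 → max 6.9
Smallest max regret = 6.7 → C.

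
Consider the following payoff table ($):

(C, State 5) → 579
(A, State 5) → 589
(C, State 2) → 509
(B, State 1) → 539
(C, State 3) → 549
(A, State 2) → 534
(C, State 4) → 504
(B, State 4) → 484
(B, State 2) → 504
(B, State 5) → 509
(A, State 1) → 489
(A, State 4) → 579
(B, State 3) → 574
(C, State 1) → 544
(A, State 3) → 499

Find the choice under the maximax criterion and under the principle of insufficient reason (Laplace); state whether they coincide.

maximax → A; laplace → A (agree)

Row maxima: A=589, B=574, C=579
Best best-case = 589 → A.
Row averages: A=538, B=522, C=537
Highest average = 538 → A.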